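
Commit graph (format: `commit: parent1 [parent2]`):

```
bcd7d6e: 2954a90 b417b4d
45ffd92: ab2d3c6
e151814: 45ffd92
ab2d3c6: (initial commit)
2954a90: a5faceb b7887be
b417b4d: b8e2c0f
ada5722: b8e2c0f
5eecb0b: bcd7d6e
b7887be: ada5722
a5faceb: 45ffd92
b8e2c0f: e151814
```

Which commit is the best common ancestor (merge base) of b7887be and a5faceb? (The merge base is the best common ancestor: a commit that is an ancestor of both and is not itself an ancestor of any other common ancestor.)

Ancestors of b7887be: {45ffd92, ab2d3c6, ada5722, b7887be, b8e2c0f, e151814}.
Ancestors of a5faceb: {45ffd92, a5faceb, ab2d3c6}.
Common ancestors: {45ffd92, ab2d3c6}.
Among these, 45ffd92 is not an ancestor of any other common ancestor — it is the merge base.

45ffd92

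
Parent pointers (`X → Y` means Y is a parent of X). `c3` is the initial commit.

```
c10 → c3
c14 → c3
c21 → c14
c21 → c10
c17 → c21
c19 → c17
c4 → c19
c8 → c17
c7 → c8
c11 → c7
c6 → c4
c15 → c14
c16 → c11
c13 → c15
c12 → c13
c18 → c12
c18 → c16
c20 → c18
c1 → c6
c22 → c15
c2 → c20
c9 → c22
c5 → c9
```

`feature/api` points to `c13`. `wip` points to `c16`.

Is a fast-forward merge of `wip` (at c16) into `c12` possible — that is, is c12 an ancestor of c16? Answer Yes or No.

No

A fast-forward from c12 to c16 is possible iff c12 is an ancestor of c16.
Ancestors of c16: {c10, c11, c14, c16, c17, c21, c3, c7, c8}.
c12 is not among them, so fast-forward is not possible.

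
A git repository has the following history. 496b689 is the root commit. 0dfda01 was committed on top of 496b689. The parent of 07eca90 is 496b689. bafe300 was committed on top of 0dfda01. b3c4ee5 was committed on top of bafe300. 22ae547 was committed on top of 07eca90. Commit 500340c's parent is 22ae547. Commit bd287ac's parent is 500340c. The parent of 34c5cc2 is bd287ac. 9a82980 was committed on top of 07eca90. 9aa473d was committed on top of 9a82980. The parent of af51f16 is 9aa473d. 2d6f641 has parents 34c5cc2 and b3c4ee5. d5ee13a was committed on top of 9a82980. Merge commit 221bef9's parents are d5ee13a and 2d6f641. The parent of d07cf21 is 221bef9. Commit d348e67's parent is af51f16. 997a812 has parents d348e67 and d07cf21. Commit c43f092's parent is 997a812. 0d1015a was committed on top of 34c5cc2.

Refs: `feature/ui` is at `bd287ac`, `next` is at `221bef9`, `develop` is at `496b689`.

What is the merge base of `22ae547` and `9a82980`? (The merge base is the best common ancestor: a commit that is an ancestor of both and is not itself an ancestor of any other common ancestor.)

Ancestors of 22ae547: {07eca90, 22ae547, 496b689}.
Ancestors of 9a82980: {07eca90, 496b689, 9a82980}.
Common ancestors: {07eca90, 496b689}.
Among these, 07eca90 is not an ancestor of any other common ancestor — it is the merge base.

07eca90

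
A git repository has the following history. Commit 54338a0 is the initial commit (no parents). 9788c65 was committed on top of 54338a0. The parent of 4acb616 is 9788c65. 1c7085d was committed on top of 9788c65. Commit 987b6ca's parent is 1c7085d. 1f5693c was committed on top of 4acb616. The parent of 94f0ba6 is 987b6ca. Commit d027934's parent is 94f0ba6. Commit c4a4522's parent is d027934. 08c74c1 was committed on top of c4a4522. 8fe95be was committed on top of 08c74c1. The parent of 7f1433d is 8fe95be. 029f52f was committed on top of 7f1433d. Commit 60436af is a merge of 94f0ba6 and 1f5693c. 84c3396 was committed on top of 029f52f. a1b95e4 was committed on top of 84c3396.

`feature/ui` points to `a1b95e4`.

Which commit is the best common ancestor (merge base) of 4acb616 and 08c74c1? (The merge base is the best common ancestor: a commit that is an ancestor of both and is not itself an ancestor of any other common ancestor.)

9788c65

Ancestors of 4acb616: {4acb616, 54338a0, 9788c65}.
Ancestors of 08c74c1: {08c74c1, 1c7085d, 54338a0, 94f0ba6, 9788c65, 987b6ca, c4a4522, d027934}.
Common ancestors: {54338a0, 9788c65}.
Among these, 9788c65 is not an ancestor of any other common ancestor — it is the merge base.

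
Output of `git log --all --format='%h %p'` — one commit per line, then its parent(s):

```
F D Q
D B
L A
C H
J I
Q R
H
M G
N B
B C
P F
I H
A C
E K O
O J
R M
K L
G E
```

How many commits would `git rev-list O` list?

Walking parent pointers from O: reachable set = {H, I, J, O}.
That is 4 commits.

4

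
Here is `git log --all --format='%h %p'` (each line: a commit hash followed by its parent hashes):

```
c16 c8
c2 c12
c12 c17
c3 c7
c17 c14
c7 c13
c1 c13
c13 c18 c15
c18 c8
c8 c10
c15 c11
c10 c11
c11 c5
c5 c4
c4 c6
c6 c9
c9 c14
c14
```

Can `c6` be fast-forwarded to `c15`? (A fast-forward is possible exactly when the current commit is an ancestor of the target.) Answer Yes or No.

A fast-forward from c6 to c15 is possible iff c6 is an ancestor of c15.
Ancestors of c15: {c11, c14, c15, c4, c5, c6, c9}.
c6 is among them, so fast-forward is possible.

Yes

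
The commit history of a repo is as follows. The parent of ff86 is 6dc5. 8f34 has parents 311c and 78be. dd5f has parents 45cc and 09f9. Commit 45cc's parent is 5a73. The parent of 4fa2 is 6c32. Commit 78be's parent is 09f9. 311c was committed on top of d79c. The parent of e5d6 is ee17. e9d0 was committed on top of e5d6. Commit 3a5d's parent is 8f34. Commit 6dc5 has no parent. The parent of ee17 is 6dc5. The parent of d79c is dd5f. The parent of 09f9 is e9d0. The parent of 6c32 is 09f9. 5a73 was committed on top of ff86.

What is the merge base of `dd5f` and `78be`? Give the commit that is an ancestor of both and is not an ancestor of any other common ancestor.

Ancestors of dd5f: {09f9, 45cc, 5a73, 6dc5, dd5f, e5d6, e9d0, ee17, ff86}.
Ancestors of 78be: {09f9, 6dc5, 78be, e5d6, e9d0, ee17}.
Common ancestors: {09f9, 6dc5, e5d6, e9d0, ee17}.
Among these, 09f9 is not an ancestor of any other common ancestor — it is the merge base.

09f9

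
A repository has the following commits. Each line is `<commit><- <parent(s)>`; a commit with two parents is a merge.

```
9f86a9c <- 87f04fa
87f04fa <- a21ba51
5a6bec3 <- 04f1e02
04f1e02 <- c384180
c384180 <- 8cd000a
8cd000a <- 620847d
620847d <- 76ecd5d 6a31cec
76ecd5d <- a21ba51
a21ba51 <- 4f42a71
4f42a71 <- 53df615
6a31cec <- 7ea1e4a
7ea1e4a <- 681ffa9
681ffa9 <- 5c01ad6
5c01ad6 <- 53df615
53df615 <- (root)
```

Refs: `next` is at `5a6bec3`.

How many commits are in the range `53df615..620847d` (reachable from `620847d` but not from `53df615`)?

Reachable from 620847d: {4f42a71, 53df615, 5c01ad6, 620847d, 681ffa9, 6a31cec, 76ecd5d, 7ea1e4a, a21ba51}.
Reachable from 53df615: {53df615}.
In 620847d's history but not 53df615's: {4f42a71, 5c01ad6, 620847d, 681ffa9, 6a31cec, 76ecd5d, 7ea1e4a, a21ba51} — 8 commits.

8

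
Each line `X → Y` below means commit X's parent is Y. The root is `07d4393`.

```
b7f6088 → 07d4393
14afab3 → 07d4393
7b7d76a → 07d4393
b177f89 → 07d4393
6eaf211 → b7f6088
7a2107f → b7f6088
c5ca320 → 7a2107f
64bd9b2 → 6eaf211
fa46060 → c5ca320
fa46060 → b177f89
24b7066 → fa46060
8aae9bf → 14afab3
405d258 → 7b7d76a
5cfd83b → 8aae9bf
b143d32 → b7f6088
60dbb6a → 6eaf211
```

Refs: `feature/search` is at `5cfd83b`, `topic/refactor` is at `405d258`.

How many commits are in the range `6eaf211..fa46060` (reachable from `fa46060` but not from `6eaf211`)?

4

Reachable from fa46060: {07d4393, 7a2107f, b177f89, b7f6088, c5ca320, fa46060}.
Reachable from 6eaf211: {07d4393, 6eaf211, b7f6088}.
In fa46060's history but not 6eaf211's: {7a2107f, b177f89, c5ca320, fa46060} — 4 commits.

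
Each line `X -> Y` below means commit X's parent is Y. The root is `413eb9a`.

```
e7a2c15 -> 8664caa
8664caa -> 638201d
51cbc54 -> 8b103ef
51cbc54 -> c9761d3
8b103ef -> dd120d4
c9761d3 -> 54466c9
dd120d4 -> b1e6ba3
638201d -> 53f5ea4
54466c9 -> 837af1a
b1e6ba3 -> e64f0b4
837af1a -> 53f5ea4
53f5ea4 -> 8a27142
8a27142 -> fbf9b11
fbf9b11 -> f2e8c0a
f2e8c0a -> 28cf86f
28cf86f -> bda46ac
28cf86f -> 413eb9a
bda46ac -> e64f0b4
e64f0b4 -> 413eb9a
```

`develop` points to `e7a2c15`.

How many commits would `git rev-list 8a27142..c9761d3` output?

Reachable from c9761d3: {28cf86f, 413eb9a, 53f5ea4, 54466c9, 837af1a, 8a27142, bda46ac, c9761d3, e64f0b4, f2e8c0a, fbf9b11}.
Reachable from 8a27142: {28cf86f, 413eb9a, 8a27142, bda46ac, e64f0b4, f2e8c0a, fbf9b11}.
In c9761d3's history but not 8a27142's: {53f5ea4, 54466c9, 837af1a, c9761d3} — 4 commits.

4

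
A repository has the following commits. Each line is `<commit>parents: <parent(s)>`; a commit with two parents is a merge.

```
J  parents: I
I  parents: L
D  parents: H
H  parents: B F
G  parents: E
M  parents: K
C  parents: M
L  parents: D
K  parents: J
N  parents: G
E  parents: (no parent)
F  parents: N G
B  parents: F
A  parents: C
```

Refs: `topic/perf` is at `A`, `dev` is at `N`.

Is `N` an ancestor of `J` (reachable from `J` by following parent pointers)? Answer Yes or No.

Ancestors of J (commits reachable by following parents): {B, D, E, F, G, H, I, J, L, N}.
N is in that set, so it is an ancestor of J.

Yes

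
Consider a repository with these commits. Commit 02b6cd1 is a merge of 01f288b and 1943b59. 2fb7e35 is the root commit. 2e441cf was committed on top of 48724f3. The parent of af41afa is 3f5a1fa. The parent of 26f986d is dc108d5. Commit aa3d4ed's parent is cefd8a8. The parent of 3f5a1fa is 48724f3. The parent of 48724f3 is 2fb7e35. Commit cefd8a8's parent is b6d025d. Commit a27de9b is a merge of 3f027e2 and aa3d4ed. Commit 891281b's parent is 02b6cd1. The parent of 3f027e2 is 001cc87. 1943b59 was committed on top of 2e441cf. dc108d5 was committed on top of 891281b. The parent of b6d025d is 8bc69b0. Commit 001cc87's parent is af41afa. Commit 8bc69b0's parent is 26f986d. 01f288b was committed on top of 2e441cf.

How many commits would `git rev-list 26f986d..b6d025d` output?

2

Reachable from b6d025d: {01f288b, 02b6cd1, 1943b59, 26f986d, 2e441cf, 2fb7e35, 48724f3, 891281b, 8bc69b0, b6d025d, dc108d5}.
Reachable from 26f986d: {01f288b, 02b6cd1, 1943b59, 26f986d, 2e441cf, 2fb7e35, 48724f3, 891281b, dc108d5}.
In b6d025d's history but not 26f986d's: {8bc69b0, b6d025d} — 2 commits.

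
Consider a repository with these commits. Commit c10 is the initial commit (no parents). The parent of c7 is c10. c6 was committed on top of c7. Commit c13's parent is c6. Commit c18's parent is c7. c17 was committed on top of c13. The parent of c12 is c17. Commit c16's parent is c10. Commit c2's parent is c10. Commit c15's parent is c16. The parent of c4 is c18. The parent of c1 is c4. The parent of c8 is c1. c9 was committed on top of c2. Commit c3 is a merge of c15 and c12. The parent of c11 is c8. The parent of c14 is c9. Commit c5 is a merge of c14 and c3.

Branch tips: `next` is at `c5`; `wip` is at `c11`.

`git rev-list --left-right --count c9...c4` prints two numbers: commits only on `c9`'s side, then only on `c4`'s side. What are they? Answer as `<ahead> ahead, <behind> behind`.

Reachable from c9: {c10, c2, c9}.
Reachable from c4: {c10, c18, c4, c7}.
Only in c9's history (ahead): {c2, c9} — 2.
Only in c4's history (behind): {c18, c4, c7} — 3.

2 ahead, 3 behind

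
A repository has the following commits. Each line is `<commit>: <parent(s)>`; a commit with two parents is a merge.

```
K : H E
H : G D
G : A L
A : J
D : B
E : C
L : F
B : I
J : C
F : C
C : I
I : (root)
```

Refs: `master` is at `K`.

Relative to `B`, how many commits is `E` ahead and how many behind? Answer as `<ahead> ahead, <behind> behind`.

Reachable from E: {C, E, I}.
Reachable from B: {B, I}.
Only in E's history (ahead): {C, E} — 2.
Only in B's history (behind): {B} — 1.

2 ahead, 1 behind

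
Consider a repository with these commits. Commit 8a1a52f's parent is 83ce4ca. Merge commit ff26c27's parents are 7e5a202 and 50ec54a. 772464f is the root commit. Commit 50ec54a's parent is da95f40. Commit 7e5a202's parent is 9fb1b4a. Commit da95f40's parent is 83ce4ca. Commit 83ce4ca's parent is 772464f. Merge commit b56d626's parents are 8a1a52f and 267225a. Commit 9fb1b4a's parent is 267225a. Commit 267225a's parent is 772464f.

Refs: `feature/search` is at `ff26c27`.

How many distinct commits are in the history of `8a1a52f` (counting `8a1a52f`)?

Walking parent pointers from 8a1a52f: reachable set = {772464f, 83ce4ca, 8a1a52f}.
That is 3 commits.

3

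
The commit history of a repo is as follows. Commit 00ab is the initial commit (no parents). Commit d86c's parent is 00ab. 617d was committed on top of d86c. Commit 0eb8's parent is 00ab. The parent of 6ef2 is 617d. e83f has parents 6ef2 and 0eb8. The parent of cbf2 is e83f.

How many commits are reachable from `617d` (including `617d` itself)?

Walking parent pointers from 617d: reachable set = {00ab, 617d, d86c}.
That is 3 commits.

3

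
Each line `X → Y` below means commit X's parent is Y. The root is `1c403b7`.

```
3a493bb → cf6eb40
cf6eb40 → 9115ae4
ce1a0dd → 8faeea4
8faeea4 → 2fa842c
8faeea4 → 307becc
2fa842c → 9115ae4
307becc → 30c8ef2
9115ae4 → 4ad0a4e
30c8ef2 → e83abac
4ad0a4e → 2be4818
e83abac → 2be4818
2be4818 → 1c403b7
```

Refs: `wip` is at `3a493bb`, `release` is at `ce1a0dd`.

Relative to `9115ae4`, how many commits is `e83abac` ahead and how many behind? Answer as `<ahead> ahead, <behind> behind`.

Reachable from e83abac: {1c403b7, 2be4818, e83abac}.
Reachable from 9115ae4: {1c403b7, 2be4818, 4ad0a4e, 9115ae4}.
Only in e83abac's history (ahead): {e83abac} — 1.
Only in 9115ae4's history (behind): {4ad0a4e, 9115ae4} — 2.

1 ahead, 2 behind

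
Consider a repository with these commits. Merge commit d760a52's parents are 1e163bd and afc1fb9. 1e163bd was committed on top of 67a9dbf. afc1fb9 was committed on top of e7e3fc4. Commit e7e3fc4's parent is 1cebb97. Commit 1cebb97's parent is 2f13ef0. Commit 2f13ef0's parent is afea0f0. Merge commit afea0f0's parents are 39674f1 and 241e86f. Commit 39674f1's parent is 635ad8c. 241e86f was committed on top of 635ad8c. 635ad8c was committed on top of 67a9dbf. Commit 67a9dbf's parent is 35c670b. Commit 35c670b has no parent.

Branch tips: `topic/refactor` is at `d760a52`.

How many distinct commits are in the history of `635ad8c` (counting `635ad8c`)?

3

Walking parent pointers from 635ad8c: reachable set = {35c670b, 635ad8c, 67a9dbf}.
That is 3 commits.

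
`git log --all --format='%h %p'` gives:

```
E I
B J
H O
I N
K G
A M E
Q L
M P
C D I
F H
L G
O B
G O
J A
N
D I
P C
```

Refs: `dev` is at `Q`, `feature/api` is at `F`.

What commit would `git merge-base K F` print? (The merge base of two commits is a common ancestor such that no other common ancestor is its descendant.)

Ancestors of K: {A, B, C, D, E, G, I, J, K, M, N, O, P}.
Ancestors of F: {A, B, C, D, E, F, H, I, J, M, N, O, P}.
Common ancestors: {A, B, C, D, E, I, J, M, N, O, P}.
Among these, O is not an ancestor of any other common ancestor — it is the merge base.

O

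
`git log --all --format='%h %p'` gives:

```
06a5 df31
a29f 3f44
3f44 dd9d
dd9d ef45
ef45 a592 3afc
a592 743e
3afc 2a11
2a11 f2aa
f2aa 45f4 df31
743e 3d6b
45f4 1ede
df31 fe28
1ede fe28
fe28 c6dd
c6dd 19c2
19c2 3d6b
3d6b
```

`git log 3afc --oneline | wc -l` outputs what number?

Walking parent pointers from 3afc: reachable set = {19c2, 1ede, 2a11, 3afc, 3d6b, 45f4, c6dd, df31, f2aa, fe28}.
That is 10 commits.

10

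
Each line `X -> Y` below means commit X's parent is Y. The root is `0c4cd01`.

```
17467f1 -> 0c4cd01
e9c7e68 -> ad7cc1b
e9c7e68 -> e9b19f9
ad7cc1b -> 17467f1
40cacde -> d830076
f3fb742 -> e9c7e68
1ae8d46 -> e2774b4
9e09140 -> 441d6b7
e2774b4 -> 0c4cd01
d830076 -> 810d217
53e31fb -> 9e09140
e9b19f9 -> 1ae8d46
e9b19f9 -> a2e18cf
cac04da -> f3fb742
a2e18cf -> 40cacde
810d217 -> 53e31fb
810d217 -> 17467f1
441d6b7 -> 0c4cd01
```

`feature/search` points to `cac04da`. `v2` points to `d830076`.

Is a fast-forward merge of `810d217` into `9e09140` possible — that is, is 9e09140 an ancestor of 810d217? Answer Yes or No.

A fast-forward from 9e09140 to 810d217 is possible iff 9e09140 is an ancestor of 810d217.
Ancestors of 810d217: {0c4cd01, 17467f1, 441d6b7, 53e31fb, 810d217, 9e09140}.
9e09140 is among them, so fast-forward is possible.

Yes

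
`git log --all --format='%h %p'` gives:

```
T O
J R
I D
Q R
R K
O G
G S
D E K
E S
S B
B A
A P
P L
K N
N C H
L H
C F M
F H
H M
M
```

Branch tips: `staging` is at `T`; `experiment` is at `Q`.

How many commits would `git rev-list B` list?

Walking parent pointers from B: reachable set = {A, B, H, L, M, P}.
That is 6 commits.

6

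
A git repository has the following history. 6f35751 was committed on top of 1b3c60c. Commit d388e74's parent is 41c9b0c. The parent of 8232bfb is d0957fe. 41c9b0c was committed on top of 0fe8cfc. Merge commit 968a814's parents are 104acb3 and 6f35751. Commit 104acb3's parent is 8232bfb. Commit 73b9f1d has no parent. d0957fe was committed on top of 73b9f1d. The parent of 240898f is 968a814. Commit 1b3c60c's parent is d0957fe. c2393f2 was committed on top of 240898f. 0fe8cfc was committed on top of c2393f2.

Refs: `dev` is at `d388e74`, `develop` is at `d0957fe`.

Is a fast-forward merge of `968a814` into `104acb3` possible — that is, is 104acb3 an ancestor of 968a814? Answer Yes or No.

A fast-forward from 104acb3 to 968a814 is possible iff 104acb3 is an ancestor of 968a814.
Ancestors of 968a814: {104acb3, 1b3c60c, 6f35751, 73b9f1d, 8232bfb, 968a814, d0957fe}.
104acb3 is among them, so fast-forward is possible.

Yes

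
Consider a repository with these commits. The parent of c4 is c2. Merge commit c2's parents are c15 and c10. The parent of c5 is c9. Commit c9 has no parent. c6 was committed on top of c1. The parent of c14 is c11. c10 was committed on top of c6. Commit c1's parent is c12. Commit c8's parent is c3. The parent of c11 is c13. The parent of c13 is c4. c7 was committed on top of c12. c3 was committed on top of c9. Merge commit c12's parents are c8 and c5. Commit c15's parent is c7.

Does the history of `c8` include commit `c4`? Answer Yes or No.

No

Ancestors of c8: {c3, c8, c9}.
c4 is not in that set, so it is not an ancestor of c8.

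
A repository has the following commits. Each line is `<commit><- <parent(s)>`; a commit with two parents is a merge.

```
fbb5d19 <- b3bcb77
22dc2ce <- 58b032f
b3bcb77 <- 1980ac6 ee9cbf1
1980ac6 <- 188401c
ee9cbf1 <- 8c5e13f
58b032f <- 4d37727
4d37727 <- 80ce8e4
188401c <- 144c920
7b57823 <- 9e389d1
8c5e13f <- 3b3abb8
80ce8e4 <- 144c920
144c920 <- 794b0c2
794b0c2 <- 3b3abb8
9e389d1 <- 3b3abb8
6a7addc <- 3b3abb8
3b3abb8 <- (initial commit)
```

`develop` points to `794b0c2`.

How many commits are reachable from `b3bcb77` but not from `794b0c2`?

6

Reachable from b3bcb77: {144c920, 188401c, 1980ac6, 3b3abb8, 794b0c2, 8c5e13f, b3bcb77, ee9cbf1}.
Reachable from 794b0c2: {3b3abb8, 794b0c2}.
In b3bcb77's history but not 794b0c2's: {144c920, 188401c, 1980ac6, 8c5e13f, b3bcb77, ee9cbf1} — 6 commits.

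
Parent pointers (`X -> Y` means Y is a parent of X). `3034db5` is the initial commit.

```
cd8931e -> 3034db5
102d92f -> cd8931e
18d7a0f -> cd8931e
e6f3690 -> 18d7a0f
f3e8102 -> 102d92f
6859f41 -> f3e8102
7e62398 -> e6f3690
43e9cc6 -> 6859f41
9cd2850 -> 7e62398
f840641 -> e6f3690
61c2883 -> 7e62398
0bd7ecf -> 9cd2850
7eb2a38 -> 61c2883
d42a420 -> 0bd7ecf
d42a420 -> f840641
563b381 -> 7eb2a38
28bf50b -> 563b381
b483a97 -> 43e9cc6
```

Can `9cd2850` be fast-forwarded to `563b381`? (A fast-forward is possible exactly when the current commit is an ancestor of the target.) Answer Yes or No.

No

A fast-forward from 9cd2850 to 563b381 is possible iff 9cd2850 is an ancestor of 563b381.
Ancestors of 563b381: {18d7a0f, 3034db5, 563b381, 61c2883, 7e62398, 7eb2a38, cd8931e, e6f3690}.
9cd2850 is not among them, so fast-forward is not possible.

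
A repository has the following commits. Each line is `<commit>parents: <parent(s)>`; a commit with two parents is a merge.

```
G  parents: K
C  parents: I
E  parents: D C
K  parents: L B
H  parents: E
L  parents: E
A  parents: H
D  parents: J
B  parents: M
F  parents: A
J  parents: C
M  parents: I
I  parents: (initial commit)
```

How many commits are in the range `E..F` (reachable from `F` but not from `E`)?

3

Reachable from F: {A, C, D, E, F, H, I, J}.
Reachable from E: {C, D, E, I, J}.
In F's history but not E's: {A, F, H} — 3 commits.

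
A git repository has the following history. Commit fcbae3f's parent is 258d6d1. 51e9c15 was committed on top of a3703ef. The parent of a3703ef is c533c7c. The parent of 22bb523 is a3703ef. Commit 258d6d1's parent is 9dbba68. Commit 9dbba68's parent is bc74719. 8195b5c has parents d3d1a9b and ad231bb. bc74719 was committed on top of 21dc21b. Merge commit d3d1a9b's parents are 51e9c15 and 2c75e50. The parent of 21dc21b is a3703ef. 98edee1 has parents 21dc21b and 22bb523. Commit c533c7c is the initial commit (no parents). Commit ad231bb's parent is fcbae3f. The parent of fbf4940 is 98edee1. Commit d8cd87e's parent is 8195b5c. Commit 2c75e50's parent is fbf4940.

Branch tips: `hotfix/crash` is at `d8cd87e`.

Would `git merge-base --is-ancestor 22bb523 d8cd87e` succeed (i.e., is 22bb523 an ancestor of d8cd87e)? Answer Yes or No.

Yes

Ancestors of d8cd87e (commits reachable by following parents): {21dc21b, 22bb523, 258d6d1, 2c75e50, 51e9c15, 8195b5c, 98edee1, 9dbba68, a3703ef, ad231bb, bc74719, c533c7c, d3d1a9b, d8cd87e, fbf4940, fcbae3f}.
22bb523 is in that set, so it is an ancestor of d8cd87e.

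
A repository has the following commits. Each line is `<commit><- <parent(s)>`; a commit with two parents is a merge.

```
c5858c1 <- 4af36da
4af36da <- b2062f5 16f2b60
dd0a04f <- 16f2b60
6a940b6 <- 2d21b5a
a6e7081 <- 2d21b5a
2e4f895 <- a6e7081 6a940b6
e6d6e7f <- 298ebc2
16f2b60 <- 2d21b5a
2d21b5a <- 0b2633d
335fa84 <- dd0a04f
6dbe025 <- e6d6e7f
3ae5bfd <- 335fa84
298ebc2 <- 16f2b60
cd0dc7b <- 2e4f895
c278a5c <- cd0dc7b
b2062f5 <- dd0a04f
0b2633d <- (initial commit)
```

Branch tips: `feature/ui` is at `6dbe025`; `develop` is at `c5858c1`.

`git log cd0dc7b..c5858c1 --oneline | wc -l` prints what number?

Reachable from c5858c1: {0b2633d, 16f2b60, 2d21b5a, 4af36da, b2062f5, c5858c1, dd0a04f}.
Reachable from cd0dc7b: {0b2633d, 2d21b5a, 2e4f895, 6a940b6, a6e7081, cd0dc7b}.
In c5858c1's history but not cd0dc7b's: {16f2b60, 4af36da, b2062f5, c5858c1, dd0a04f} — 5 commits.

5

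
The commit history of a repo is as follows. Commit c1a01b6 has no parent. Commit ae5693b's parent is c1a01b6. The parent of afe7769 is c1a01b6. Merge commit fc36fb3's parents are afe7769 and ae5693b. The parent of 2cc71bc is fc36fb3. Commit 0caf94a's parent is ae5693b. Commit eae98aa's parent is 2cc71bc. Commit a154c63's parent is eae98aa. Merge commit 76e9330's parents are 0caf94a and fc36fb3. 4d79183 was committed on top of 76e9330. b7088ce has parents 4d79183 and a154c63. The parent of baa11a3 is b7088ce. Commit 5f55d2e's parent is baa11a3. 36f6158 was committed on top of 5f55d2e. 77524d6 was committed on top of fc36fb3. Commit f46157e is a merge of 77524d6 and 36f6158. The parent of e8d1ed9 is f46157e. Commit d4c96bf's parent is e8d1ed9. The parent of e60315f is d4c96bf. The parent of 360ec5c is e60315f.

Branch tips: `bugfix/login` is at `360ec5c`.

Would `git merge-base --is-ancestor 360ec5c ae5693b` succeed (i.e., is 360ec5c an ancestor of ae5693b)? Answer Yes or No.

Ancestors of ae5693b: {ae5693b, c1a01b6}.
360ec5c is not in that set, so it is not an ancestor of ae5693b.

No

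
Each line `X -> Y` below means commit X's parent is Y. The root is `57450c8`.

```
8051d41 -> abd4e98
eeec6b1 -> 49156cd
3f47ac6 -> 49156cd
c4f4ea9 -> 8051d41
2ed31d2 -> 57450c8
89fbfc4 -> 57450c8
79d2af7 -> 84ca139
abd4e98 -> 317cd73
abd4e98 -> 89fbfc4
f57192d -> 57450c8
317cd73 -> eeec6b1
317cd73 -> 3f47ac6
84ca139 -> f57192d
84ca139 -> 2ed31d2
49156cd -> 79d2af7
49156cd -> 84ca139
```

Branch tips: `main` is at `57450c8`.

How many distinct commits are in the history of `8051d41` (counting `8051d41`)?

12

Walking parent pointers from 8051d41: reachable set = {2ed31d2, 317cd73, 3f47ac6, 49156cd, 57450c8, 79d2af7, 8051d41, 84ca139, 89fbfc4, abd4e98, eeec6b1, f57192d}.
That is 12 commits.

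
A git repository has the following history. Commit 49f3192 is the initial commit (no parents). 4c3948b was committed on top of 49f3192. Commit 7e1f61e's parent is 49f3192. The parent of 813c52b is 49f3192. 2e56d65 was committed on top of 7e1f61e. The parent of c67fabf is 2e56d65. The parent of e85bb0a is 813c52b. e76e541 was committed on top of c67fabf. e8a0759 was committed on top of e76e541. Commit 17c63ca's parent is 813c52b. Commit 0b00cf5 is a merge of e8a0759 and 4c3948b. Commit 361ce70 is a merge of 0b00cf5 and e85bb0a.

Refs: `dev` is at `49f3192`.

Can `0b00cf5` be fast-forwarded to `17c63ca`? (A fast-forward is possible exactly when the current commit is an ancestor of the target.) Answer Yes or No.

A fast-forward from 0b00cf5 to 17c63ca is possible iff 0b00cf5 is an ancestor of 17c63ca.
Ancestors of 17c63ca: {17c63ca, 49f3192, 813c52b}.
0b00cf5 is not among them, so fast-forward is not possible.

No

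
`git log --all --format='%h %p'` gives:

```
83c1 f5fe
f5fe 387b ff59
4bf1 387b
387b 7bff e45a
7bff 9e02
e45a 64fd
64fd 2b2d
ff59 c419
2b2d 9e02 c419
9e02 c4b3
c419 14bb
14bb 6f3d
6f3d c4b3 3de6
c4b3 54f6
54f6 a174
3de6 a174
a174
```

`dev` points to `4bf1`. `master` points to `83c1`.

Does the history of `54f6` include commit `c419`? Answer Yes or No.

No

Ancestors of 54f6: {54f6, a174}.
c419 is not in that set, so it is not an ancestor of 54f6.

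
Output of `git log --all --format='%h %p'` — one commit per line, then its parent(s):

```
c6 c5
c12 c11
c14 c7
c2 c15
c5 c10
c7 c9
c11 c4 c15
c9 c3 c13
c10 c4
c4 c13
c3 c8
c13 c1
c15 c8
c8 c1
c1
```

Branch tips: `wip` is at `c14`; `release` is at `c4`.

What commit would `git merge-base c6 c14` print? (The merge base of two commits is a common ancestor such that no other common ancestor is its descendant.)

c13

Ancestors of c6: {c1, c10, c13, c4, c5, c6}.
Ancestors of c14: {c1, c13, c14, c3, c7, c8, c9}.
Common ancestors: {c1, c13}.
Among these, c13 is not an ancestor of any other common ancestor — it is the merge base.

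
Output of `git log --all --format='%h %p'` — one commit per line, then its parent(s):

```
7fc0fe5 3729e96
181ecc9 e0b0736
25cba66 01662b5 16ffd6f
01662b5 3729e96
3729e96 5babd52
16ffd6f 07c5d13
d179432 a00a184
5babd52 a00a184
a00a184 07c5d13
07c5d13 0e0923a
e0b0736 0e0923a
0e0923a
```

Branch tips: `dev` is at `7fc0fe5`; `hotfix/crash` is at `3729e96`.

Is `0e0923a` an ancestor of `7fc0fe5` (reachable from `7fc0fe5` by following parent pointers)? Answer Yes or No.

Ancestors of 7fc0fe5 (commits reachable by following parents): {07c5d13, 0e0923a, 3729e96, 5babd52, 7fc0fe5, a00a184}.
0e0923a is in that set, so it is an ancestor of 7fc0fe5.

Yes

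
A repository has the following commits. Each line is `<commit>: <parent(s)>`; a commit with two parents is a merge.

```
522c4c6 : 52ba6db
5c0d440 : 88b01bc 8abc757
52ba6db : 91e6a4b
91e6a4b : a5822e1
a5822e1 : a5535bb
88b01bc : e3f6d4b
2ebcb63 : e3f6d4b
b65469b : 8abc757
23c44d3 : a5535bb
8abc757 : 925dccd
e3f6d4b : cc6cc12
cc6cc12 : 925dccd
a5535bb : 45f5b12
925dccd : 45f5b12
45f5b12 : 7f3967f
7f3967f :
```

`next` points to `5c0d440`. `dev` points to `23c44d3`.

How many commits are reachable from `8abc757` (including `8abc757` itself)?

4

Walking parent pointers from 8abc757: reachable set = {45f5b12, 7f3967f, 8abc757, 925dccd}.
That is 4 commits.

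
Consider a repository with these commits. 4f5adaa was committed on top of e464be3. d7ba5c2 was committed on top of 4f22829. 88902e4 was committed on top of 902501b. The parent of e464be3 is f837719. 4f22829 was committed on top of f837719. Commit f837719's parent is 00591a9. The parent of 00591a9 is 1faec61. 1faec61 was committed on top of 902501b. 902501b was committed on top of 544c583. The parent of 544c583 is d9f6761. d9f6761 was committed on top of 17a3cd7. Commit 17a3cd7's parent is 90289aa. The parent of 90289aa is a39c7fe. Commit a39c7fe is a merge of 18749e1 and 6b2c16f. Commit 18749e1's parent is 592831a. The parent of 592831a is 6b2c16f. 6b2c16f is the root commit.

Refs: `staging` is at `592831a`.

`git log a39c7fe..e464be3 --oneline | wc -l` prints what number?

9

Reachable from e464be3: {00591a9, 17a3cd7, 18749e1, 1faec61, 544c583, 592831a, 6b2c16f, 902501b, 90289aa, a39c7fe, d9f6761, e464be3, f837719}.
Reachable from a39c7fe: {18749e1, 592831a, 6b2c16f, a39c7fe}.
In e464be3's history but not a39c7fe's: {00591a9, 17a3cd7, 1faec61, 544c583, 902501b, 90289aa, d9f6761, e464be3, f837719} — 9 commits.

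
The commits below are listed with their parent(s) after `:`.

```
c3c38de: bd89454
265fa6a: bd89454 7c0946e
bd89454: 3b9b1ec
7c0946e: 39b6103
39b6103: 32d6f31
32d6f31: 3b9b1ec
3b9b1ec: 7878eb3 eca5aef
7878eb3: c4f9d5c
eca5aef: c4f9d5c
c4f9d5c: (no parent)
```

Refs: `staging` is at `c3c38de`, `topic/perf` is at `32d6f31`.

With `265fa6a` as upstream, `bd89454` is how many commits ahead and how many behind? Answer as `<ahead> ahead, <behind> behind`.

0 ahead, 4 behind

Reachable from bd89454: {3b9b1ec, 7878eb3, bd89454, c4f9d5c, eca5aef}.
Reachable from 265fa6a: {265fa6a, 32d6f31, 39b6103, 3b9b1ec, 7878eb3, 7c0946e, bd89454, c4f9d5c, eca5aef}.
Only in bd89454's history (ahead): {} — 0.
Only in 265fa6a's history (behind): {265fa6a, 32d6f31, 39b6103, 7c0946e} — 4.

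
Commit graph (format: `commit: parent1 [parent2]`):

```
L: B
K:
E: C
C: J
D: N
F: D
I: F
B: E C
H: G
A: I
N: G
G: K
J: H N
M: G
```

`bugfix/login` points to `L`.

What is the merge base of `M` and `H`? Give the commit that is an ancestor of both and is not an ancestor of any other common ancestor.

Ancestors of M: {G, K, M}.
Ancestors of H: {G, H, K}.
Common ancestors: {G, K}.
Among these, G is not an ancestor of any other common ancestor — it is the merge base.

G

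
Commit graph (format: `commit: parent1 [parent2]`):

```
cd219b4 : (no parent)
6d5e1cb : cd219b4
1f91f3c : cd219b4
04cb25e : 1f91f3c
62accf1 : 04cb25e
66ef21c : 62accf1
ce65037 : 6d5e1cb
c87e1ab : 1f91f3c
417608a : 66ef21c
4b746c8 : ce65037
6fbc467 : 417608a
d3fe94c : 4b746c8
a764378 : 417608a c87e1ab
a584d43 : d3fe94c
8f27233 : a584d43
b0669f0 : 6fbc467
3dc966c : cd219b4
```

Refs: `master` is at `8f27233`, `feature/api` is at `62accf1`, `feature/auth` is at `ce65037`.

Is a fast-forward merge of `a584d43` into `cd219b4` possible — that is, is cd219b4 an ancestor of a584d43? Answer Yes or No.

Yes

A fast-forward from cd219b4 to a584d43 is possible iff cd219b4 is an ancestor of a584d43.
Ancestors of a584d43: {4b746c8, 6d5e1cb, a584d43, cd219b4, ce65037, d3fe94c}.
cd219b4 is among them, so fast-forward is possible.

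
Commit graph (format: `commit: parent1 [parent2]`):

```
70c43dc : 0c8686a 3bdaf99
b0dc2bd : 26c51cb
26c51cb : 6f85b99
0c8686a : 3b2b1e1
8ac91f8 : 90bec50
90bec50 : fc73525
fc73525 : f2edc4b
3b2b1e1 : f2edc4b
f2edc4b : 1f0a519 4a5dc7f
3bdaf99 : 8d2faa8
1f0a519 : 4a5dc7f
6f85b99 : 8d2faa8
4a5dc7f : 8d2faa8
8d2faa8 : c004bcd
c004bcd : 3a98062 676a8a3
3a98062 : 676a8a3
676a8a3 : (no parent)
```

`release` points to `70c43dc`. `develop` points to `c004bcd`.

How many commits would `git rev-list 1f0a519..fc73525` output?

Reachable from fc73525: {1f0a519, 3a98062, 4a5dc7f, 676a8a3, 8d2faa8, c004bcd, f2edc4b, fc73525}.
Reachable from 1f0a519: {1f0a519, 3a98062, 4a5dc7f, 676a8a3, 8d2faa8, c004bcd}.
In fc73525's history but not 1f0a519's: {f2edc4b, fc73525} — 2 commits.

2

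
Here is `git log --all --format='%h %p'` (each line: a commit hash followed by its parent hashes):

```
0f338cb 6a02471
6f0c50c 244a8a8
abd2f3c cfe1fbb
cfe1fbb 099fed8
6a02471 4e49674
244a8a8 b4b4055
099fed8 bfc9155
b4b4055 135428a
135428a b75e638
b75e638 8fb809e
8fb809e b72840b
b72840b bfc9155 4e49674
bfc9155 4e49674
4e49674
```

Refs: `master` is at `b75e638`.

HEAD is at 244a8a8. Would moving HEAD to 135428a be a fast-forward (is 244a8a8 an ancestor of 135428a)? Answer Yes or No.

A fast-forward from 244a8a8 to 135428a is possible iff 244a8a8 is an ancestor of 135428a.
Ancestors of 135428a: {135428a, 4e49674, 8fb809e, b72840b, b75e638, bfc9155}.
244a8a8 is not among them, so fast-forward is not possible.

No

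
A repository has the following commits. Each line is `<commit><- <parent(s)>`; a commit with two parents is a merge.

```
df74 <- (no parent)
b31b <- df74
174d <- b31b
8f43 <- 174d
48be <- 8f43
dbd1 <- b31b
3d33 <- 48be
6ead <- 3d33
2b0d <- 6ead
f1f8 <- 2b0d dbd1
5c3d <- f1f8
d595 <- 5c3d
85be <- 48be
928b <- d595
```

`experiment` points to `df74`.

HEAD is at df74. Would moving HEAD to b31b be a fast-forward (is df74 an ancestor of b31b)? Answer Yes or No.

Yes

A fast-forward from df74 to b31b is possible iff df74 is an ancestor of b31b.
Ancestors of b31b: {b31b, df74}.
df74 is among them, so fast-forward is possible.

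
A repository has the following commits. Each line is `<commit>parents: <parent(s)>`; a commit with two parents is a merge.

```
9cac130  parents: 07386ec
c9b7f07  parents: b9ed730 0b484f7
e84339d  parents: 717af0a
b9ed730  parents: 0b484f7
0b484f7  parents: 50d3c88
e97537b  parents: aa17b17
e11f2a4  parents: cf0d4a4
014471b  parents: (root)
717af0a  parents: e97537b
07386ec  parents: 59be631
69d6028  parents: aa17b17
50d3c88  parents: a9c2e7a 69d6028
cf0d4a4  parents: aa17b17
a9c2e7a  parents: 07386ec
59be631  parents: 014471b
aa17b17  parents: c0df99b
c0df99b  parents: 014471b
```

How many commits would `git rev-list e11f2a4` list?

Walking parent pointers from e11f2a4: reachable set = {014471b, aa17b17, c0df99b, cf0d4a4, e11f2a4}.
That is 5 commits.

5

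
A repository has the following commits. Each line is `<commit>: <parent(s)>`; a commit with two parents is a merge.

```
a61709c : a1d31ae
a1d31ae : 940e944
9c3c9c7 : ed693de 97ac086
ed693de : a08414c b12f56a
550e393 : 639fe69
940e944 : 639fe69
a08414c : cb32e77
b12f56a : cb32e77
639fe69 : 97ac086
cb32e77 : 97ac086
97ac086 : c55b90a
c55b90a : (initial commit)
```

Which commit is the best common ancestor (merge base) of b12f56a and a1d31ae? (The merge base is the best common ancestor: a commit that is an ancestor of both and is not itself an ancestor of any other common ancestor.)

97ac086

Ancestors of b12f56a: {97ac086, b12f56a, c55b90a, cb32e77}.
Ancestors of a1d31ae: {639fe69, 940e944, 97ac086, a1d31ae, c55b90a}.
Common ancestors: {97ac086, c55b90a}.
Among these, 97ac086 is not an ancestor of any other common ancestor — it is the merge base.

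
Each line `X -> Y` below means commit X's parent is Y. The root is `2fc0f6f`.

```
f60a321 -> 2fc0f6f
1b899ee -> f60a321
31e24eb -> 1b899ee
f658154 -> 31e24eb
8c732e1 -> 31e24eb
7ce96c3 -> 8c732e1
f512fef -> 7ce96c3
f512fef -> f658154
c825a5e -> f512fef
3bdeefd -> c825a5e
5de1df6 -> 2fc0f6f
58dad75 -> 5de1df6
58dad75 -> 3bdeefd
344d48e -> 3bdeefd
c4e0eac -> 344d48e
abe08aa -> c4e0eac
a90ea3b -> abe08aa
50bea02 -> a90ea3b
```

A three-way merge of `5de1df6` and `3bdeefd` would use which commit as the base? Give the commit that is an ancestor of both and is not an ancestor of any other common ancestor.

Ancestors of 5de1df6: {2fc0f6f, 5de1df6}.
Ancestors of 3bdeefd: {1b899ee, 2fc0f6f, 31e24eb, 3bdeefd, 7ce96c3, 8c732e1, c825a5e, f512fef, f60a321, f658154}.
Common ancestors: {2fc0f6f}.
The only common ancestor is 2fc0f6f, so it is the merge base.

2fc0f6f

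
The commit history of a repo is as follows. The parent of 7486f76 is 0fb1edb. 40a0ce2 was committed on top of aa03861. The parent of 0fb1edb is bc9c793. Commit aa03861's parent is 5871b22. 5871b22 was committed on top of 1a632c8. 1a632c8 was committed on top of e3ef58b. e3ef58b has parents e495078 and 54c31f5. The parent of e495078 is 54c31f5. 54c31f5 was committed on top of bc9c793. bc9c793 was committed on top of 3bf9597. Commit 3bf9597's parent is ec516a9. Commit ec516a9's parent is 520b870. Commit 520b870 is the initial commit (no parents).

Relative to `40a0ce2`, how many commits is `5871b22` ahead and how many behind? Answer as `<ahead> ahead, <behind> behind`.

0 ahead, 2 behind

Reachable from 5871b22: {1a632c8, 3bf9597, 520b870, 54c31f5, 5871b22, bc9c793, e3ef58b, e495078, ec516a9}.
Reachable from 40a0ce2: {1a632c8, 3bf9597, 40a0ce2, 520b870, 54c31f5, 5871b22, aa03861, bc9c793, e3ef58b, e495078, ec516a9}.
Only in 5871b22's history (ahead): {} — 0.
Only in 40a0ce2's history (behind): {40a0ce2, aa03861} — 2.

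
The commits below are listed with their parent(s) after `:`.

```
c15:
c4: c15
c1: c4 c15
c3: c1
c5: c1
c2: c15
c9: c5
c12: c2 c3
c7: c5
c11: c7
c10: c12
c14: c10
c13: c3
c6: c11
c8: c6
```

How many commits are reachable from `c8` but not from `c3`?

Reachable from c8: {c1, c11, c15, c4, c5, c6, c7, c8}.
Reachable from c3: {c1, c15, c3, c4}.
In c8's history but not c3's: {c11, c5, c6, c7, c8} — 5 commits.

5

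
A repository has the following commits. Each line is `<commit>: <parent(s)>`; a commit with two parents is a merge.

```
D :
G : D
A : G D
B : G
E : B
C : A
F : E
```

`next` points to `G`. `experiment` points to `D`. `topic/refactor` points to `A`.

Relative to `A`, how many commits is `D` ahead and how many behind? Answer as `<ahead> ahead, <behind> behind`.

0 ahead, 2 behind

Reachable from D: {D}.
Reachable from A: {A, D, G}.
Only in D's history (ahead): {} — 0.
Only in A's history (behind): {A, G} — 2.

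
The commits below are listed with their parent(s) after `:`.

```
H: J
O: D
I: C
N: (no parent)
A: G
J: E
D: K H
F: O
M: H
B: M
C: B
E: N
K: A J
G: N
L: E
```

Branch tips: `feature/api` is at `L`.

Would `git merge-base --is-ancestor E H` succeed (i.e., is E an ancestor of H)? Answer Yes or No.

Ancestors of H (commits reachable by following parents): {E, H, J, N}.
E is in that set, so it is an ancestor of H.

Yes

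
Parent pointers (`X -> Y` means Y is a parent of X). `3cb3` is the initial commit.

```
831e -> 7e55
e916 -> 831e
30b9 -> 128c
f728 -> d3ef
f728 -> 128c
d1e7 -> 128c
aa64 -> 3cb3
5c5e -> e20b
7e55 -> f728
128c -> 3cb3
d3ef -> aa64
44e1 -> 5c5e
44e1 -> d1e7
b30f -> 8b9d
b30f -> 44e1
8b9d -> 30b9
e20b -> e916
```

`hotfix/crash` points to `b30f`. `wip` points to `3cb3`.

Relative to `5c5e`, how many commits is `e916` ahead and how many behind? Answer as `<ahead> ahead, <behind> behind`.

0 ahead, 2 behind

Reachable from e916: {128c, 3cb3, 7e55, 831e, aa64, d3ef, e916, f728}.
Reachable from 5c5e: {128c, 3cb3, 5c5e, 7e55, 831e, aa64, d3ef, e20b, e916, f728}.
Only in e916's history (ahead): {} — 0.
Only in 5c5e's history (behind): {5c5e, e20b} — 2.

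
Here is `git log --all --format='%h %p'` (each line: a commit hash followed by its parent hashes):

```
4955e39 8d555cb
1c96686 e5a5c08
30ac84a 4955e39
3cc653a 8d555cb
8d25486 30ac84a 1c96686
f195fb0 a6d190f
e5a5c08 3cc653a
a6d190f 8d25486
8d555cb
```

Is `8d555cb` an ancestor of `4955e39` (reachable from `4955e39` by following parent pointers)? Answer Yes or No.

Ancestors of 4955e39 (commits reachable by following parents): {4955e39, 8d555cb}.
8d555cb is in that set, so it is an ancestor of 4955e39.

Yes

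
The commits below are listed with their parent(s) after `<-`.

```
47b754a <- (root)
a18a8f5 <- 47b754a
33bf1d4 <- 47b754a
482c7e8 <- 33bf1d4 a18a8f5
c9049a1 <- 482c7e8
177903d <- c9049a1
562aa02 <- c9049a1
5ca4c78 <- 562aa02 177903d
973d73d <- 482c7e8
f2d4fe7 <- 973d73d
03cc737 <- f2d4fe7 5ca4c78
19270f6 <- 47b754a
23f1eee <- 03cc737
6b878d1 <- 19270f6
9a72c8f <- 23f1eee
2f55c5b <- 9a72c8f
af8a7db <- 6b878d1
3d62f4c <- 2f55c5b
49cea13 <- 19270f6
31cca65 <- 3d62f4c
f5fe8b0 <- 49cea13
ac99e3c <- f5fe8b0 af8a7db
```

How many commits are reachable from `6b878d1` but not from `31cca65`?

Reachable from 6b878d1: {19270f6, 47b754a, 6b878d1}.
Reachable from 31cca65: {03cc737, 177903d, 23f1eee, 2f55c5b, 31cca65, 33bf1d4, 3d62f4c, 47b754a, 482c7e8, 562aa02, 5ca4c78, 973d73d, 9a72c8f, a18a8f5, c9049a1, f2d4fe7}.
In 6b878d1's history but not 31cca65's: {19270f6, 6b878d1} — 2 commits.

2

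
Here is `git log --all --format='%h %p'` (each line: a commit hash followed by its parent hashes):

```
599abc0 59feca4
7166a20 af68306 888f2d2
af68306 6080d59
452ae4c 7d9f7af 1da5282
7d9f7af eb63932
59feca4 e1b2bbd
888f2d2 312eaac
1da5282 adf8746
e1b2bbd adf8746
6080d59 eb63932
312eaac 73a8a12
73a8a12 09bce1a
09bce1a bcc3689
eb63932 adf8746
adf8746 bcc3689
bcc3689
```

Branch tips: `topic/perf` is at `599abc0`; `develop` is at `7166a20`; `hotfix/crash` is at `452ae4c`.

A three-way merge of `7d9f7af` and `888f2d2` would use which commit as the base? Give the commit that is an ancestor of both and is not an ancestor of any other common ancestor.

Ancestors of 7d9f7af: {7d9f7af, adf8746, bcc3689, eb63932}.
Ancestors of 888f2d2: {09bce1a, 312eaac, 73a8a12, 888f2d2, bcc3689}.
Common ancestors: {bcc3689}.
The only common ancestor is bcc3689, so it is the merge base.

bcc3689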